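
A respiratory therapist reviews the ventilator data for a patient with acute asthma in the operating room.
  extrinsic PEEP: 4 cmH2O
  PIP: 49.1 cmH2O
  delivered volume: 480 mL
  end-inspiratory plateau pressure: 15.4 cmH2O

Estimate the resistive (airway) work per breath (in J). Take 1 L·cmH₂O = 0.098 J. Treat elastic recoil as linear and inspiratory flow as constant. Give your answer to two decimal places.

1.59

With constant inspiratory flow the resistive pressure is constant at PIP − Pplat = 49.1 − 15.4 = 33.7 cmH2O, so resistive work = 33.7 × 0.480 = 16.176 L·cmH2O.
× 0.098 J/(L·cmH2O) → 1.585 J.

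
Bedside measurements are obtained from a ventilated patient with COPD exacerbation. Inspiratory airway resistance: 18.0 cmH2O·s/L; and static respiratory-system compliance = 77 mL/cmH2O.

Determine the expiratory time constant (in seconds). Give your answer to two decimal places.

τ = R × C = 18.0 × 77 mL/cmH2O = 18.0 × 0.077 L/cmH2O = 1.386 s.

1.39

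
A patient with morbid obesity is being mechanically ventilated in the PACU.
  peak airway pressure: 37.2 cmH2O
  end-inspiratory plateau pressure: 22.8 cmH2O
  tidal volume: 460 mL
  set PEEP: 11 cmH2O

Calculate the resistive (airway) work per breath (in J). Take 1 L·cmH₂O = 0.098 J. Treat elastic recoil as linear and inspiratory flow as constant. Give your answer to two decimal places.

With constant inspiratory flow the resistive pressure is constant at PIP − Pplat = 37.2 − 22.8 = 14.4 cmH2O, so resistive work = 14.4 × 0.460 = 6.624 L·cmH2O.
× 0.098 J/(L·cmH2O) → 0.6492 J.

0.65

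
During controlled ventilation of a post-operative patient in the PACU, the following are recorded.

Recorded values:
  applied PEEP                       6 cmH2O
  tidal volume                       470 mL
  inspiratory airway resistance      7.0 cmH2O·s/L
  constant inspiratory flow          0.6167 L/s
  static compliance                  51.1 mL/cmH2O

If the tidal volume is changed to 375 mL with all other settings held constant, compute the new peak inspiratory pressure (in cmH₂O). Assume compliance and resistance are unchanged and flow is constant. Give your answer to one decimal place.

PIP = Vt/C + R·V̇ + PEEP (constant-flow equation of motion).
Only the elastic term changes: ΔPIP = ΔVt / C = (375 − 470) / 51.1 = -1.859 cmH2O.
Original PIP = 470/51.1 + 7.0×0.6167 + 6 = 19.515 cmH2O; new PIP = 19.515 + (-1.859) = 17.656 cmH2O.

17.7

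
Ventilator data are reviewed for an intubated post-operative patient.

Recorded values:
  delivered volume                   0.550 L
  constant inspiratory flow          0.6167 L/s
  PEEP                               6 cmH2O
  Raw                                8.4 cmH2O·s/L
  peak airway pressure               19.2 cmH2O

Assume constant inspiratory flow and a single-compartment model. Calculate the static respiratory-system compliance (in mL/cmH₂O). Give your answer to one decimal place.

Equation of motion (constant flow): PIP = Vt/C + R·V̇ + PEEP.
Vt/C = PIP − R·V̇ − PEEP = 19.2 − 8.4×0.6167 − 6 = 19.2 − 5.18 − 6 = 8.02 cmH2O.
C = Vt / 8.02 = 550 / 8.02 = 68.579 mL/cmH2O.

68.6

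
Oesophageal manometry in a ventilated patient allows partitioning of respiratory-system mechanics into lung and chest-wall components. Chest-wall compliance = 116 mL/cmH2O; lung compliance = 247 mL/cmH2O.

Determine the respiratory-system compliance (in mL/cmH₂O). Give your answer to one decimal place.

78.9

Lung and chest wall are elastances in series: 1/Crs = 1/CL + 1/Ccw.
1/Crs = 1/247 + 1/116 = 0.01267.
Crs = 78.927 mL/cmH2O.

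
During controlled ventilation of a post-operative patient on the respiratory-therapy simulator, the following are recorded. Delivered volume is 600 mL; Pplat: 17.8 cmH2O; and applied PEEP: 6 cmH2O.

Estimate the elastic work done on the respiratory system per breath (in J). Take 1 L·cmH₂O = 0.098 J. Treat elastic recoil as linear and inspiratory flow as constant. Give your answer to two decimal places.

Elastic work ≈ ½ × (Pplat − PEEP) × Vt = 0.5 × (17.8 − 6) × 0.600 L = 0.5 × 11.8 × 0.600 = 3.54 L·cmH2O.
× 0.098 J/(L·cmH2O) → 0.3469 J.

0.35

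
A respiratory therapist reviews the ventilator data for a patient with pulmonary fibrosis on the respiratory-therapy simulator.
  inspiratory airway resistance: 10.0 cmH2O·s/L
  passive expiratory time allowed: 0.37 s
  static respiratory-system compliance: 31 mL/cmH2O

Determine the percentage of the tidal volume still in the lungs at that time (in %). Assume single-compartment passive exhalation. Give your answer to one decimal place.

30.3

τ = R × C = 10.0 × 31 mL/cmH2O = 10.0 × 0.031 L/cmH2O = 0.31 s.
Passive exhalation: V(t)/V₀ = e^(−t/τ) = e^(−0.37/0.31) = 0.3031.
Fraction remaining = 0.3031 → 30.31%.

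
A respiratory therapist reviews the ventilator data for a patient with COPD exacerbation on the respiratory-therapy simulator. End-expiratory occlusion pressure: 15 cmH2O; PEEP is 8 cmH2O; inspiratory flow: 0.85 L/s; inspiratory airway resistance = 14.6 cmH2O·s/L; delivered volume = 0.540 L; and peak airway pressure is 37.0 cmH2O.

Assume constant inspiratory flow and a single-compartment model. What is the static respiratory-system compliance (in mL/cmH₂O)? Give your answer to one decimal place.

Total PEEP = 15 cmH2O (set 8 + intrinsic 7); this is the baseline alveolar pressure.
Equation of motion (constant flow): PIP = Vt/C + R·V̇ + PEEP.
Vt/C = PIP − R·V̇ − PEEP = 37.0 − 14.6×0.85 − 15 = 37.0 − 12.41 − 15 = 9.59 cmH2O.
C = Vt / 9.59 = 540 / 9.59 = 56.309 mL/cmH2O.

56.3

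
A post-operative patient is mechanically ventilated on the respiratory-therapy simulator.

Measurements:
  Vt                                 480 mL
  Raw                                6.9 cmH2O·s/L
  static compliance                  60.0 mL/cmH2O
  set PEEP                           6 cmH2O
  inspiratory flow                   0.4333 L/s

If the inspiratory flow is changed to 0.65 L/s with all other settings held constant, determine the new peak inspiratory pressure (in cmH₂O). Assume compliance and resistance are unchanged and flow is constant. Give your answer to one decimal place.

PIP = Vt/C + R·V̇ + PEEP (constant-flow equation of motion).
Only the resistive term changes: ΔPIP = R × ΔV̇ = 6.9 × (0.65 − 0.4333) = 6.9 × 0.2167 = 1.495 cmH2O.
Original PIP = 480/60.0 + 6.9×0.4333 + 6 = 16.99 cmH2O; new PIP = 16.99 + (1.495) = 18.485 cmH2O.

18.5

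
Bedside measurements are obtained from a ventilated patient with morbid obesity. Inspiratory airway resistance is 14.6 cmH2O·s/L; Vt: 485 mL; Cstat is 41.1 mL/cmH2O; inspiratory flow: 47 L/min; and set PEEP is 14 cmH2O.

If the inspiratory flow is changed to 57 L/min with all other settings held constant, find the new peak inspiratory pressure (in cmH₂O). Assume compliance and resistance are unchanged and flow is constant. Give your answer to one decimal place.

39.7

Flow: 47 L/min ÷ 60 = 0.7833 L/s.
New flow: 57 L/min ÷ 60 = 0.95 L/s.
PIP = Vt/C + R·V̇ + PEEP (constant-flow equation of motion).
Only the resistive term changes: ΔPIP = R × ΔV̇ = 14.6 × (0.95 − 0.7833) = 14.6 × 0.1667 = 2.434 cmH2O.
Original PIP = 485/41.1 + 14.6×0.7833 + 14 = 37.237 cmH2O; new PIP = 37.237 + (2.434) = 39.671 cmH2O.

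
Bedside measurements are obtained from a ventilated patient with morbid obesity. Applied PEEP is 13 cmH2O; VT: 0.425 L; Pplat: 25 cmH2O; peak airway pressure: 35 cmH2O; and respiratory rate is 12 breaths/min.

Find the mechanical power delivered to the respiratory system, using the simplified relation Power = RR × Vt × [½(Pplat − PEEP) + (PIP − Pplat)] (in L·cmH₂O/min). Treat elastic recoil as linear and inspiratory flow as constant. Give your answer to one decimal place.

81.6

Per-breath work = Vt × [½(Pplat−PEEP) + (PIP−Pplat)] = 0.425 × [0.5×12.0 + 10.0] = 0.425 × 16.0 = 6.8 L·cmH2O.
Power = 12 × 6.8 = 81.6 L·cmH2O/min.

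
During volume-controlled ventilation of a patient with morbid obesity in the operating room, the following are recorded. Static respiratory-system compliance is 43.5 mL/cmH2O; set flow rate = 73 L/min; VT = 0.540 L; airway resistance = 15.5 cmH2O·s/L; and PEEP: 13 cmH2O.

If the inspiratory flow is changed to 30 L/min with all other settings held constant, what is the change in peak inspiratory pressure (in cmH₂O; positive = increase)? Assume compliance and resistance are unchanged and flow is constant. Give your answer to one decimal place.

-11.1

Flow: 73 L/min ÷ 60 = 1.2167 L/s.
New flow: 30 L/min ÷ 60 = 0.5 L/s.
PIP = Vt/C + R·V̇ + PEEP (constant-flow equation of motion).
Only the resistive term changes: ΔPIP = R × ΔV̇ = 15.5 × (0.5 − 1.2167) = 15.5 × -0.7167 = -11.109 cmH2O.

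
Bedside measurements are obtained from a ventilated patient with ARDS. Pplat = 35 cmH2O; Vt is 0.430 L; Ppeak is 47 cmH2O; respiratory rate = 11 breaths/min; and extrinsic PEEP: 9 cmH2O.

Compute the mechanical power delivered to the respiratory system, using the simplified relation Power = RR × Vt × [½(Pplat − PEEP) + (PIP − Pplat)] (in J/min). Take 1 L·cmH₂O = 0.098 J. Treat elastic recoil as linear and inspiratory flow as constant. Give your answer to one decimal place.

Per-breath work = Vt × [½(Pplat−PEEP) + (PIP−Pplat)] = 0.430 × [0.5×26.0 + 12.0] = 0.430 × 25.0 = 10.75 L·cmH2O.
Power = 11 × 10.75 = 118.25 L·cmH2O/min.
× 0.098 J/(L·cmH2O) → 11.589 J/min.

11.6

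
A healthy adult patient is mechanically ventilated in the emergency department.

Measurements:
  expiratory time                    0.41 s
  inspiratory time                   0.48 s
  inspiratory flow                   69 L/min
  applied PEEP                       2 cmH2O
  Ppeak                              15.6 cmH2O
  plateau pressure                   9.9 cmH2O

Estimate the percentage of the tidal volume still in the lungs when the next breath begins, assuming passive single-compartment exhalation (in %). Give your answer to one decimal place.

Flow: 69 L/min ÷ 60 = 1.15 L/s.
Vt = flow × Ti = 1.15 L/s × 0.48 s × 1000 mL/L = 552.0 mL.
R = (PIP − Pplat)/V̇ = (15.6 − 9.9) / 1.15 = 5.7/1.15 = 4.957 cmH2O·s/L.
C = Vt/(Pplat − PEEP) = 552.0 / (9.9 − 2) = 552.0/7.9 = 69.873 mL/cmH2O.
τ = R × C = 4.957 × 0.06987 L/cmH2O = 0.3463 s.
Fraction remaining at end-expiration = e^(−Te/τ) = e^(−0.41/0.3463) = 0.3061 → 30.61%.

30.6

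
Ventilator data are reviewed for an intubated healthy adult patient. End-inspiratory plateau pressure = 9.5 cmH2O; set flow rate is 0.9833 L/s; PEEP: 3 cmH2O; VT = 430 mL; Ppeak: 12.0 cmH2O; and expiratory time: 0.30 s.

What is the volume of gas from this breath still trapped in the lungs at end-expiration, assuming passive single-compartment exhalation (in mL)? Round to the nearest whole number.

72

R = (PIP − Pplat)/V̇ = (12.0 − 9.5) / 0.9833 = 2.5/0.9833 = 2.542 cmH2O·s/L.
C = Vt/(Pplat − PEEP) = 430.0 / (9.5 − 3) = 430.0/6.5 = 66.154 mL/cmH2O.
τ = R × C = 2.542 × 0.06615 L/cmH2O = 0.1682 s.
Fraction remaining = e^(−Te/τ) = e^(−0.30/0.1682) = 0.168.
Trapped volume = 430.0 × 0.168 = 72.24 mL.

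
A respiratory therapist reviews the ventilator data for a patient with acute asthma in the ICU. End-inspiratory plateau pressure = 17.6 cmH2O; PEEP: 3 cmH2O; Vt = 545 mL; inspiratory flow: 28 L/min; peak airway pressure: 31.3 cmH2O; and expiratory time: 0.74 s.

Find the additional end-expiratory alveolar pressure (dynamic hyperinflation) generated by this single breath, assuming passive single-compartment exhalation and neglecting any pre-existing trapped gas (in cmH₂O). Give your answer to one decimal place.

7.4

Flow: 28 L/min ÷ 60 = 0.4667 L/s.
R = (PIP − Pplat)/V̇ = (31.3 − 17.6) / 0.4667 = 13.7/0.4667 = 29.355 cmH2O·s/L.
C = Vt/(Pplat − PEEP) = 545.0 / (17.6 − 3) = 545.0/14.6 = 37.329 mL/cmH2O.
τ = R × C = 29.355 × 0.03733 L/cmH2O = 1.096 s.
Fraction remaining = e^(−Te/τ) = e^(−0.74/1.096) = 0.5091; trapped volume = 545.0 × 0.5091 = 277.46 mL.
Additional alveolar pressure from trapping ≈ V_trapped / C = 277.46 / 37.329 = 7.433 cmH2O.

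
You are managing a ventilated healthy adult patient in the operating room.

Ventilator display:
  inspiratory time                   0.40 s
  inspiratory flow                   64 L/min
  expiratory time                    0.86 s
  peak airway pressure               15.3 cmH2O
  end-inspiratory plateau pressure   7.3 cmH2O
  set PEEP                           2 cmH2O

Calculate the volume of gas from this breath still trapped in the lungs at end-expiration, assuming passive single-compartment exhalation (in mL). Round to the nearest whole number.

103

Flow: 64 L/min ÷ 60 = 1.0667 L/s.
Vt = flow × Ti = 1.0667 L/s × 0.40 s × 1000 mL/L = 426.68 mL.
R = (PIP − Pplat)/V̇ = (15.3 − 7.3) / 1.0667 = 8.0/1.0667 = 7.5 cmH2O·s/L.
C = Vt/(Pplat − PEEP) = 426.68 / (7.3 − 2) = 426.68/5.3 = 80.506 mL/cmH2O.
τ = R × C = 7.5 × 0.08051 L/cmH2O = 0.6038 s.
Fraction remaining = e^(−Te/τ) = e^(−0.86/0.6038) = 0.2407.
Trapped volume = 426.68 × 0.2407 = 102.7 mL.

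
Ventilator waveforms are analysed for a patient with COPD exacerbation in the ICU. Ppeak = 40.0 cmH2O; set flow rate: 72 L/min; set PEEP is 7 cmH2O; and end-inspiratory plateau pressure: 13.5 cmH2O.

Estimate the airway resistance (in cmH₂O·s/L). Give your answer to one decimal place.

22.1

Flow: 72 L/min ÷ 60 = 1.2 L/s.
Raw = (PIP − Pplat) / flow = (40.0 − 13.5) / 1.2 = 26.5 / 1.2 = 22.083 cmH2O·s/L.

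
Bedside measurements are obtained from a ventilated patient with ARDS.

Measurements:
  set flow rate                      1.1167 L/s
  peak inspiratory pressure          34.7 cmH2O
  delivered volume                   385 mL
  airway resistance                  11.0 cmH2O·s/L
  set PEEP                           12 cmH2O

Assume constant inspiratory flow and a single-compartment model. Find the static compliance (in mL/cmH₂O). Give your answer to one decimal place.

37.0

Equation of motion (constant flow): PIP = Vt/C + R·V̇ + PEEP.
Vt/C = PIP − R·V̇ − PEEP = 34.7 − 11.0×1.1167 − 12 = 34.7 − 12.284 − 12 = 10.416 cmH2O.
C = Vt / 10.416 = 385 / 10.416 = 36.962 mL/cmH2O.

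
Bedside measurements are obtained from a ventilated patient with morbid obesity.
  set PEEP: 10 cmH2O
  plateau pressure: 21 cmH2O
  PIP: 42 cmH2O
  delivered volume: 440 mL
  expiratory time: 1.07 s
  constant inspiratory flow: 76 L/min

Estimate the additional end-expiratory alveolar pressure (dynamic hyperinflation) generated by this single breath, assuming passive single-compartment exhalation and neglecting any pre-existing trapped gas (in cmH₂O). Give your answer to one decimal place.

2.2

Flow: 76 L/min ÷ 60 = 1.2667 L/s.
R = (PIP − Pplat)/V̇ = (42 − 21) / 1.2667 = 21.0/1.2667 = 16.579 cmH2O·s/L.
C = Vt/(Pplat − PEEP) = 440.0 / (21 − 10) = 440.0/11.0 = 40.0 mL/cmH2O.
τ = R × C = 16.579 × 0.04 L/cmH2O = 0.6632 s.
Fraction remaining = e^(−Te/τ) = e^(−1.07/0.6632) = 0.1992; trapped volume = 440.0 × 0.1992 = 87.648 mL.
Additional alveolar pressure from trapping ≈ V_trapped / C = 87.648 / 40.0 = 2.191 cmH2O.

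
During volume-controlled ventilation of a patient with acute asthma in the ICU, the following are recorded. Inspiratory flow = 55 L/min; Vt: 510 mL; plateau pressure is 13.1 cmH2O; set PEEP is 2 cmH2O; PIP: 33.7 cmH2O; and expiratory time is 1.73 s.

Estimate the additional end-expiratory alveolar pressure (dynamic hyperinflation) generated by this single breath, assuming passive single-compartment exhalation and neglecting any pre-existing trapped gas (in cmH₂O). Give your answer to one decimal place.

2.1

Flow: 55 L/min ÷ 60 = 0.9167 L/s.
R = (PIP − Pplat)/V̇ = (33.7 − 13.1) / 0.9167 = 20.6/0.9167 = 22.472 cmH2O·s/L.
C = Vt/(Pplat − PEEP) = 510.0 / (13.1 − 2) = 510.0/11.1 = 45.946 mL/cmH2O.
τ = R × C = 22.472 × 0.04595 L/cmH2O = 1.033 s.
Fraction remaining = e^(−Te/τ) = e^(−1.73/1.033) = 0.1874; trapped volume = 510.0 × 0.1874 = 95.574 mL.
Additional alveolar pressure from trapping ≈ V_trapped / C = 95.574 / 45.946 = 2.08 cmH2O.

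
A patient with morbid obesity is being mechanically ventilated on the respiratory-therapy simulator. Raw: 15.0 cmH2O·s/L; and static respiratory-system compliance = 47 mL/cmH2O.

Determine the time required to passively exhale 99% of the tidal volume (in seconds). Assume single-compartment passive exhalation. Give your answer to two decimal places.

τ = R × C = 15.0 × 47 mL/cmH2O = 15.0 × 0.047 L/cmH2O = 0.705 s.
Exhaled fraction f = 1 − e^(−t/τ) → t = −τ·ln(1 − f) = −0.705·ln(0.01) = 3.247 s.

3.25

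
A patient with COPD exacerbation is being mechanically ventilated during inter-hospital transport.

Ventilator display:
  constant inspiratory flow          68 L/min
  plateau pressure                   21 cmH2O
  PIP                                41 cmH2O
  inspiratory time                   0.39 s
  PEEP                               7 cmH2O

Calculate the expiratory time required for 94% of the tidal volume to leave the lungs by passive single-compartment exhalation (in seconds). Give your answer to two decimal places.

1.57

Flow: 68 L/min ÷ 60 = 1.1333 L/s.
Vt = flow × Ti = 1.1333 L/s × 0.39 s × 1000 mL/L = 441.99 mL.
R = (PIP − Pplat)/V̇ = (41 − 21) / 1.1333 = 20.0/1.1333 = 17.648 cmH2O·s/L.
C = Vt/(Pplat − PEEP) = 441.99 / (21 − 7) = 441.99/14.0 = 31.571 mL/cmH2O.
τ = R × C = 17.648 × 0.03157 L/cmH2O = 0.5571 s.
t = −τ·ln(1 − 0.94) = −0.5571·ln(0.06) = 1.567 s.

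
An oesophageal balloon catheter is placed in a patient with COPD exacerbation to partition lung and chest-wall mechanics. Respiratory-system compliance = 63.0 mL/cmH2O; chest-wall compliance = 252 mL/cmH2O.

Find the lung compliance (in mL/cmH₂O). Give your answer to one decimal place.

84.0

1/CL = 1/Crs − 1/Ccw.
1/CL = 1/63.0 − 1/252 = 0.0119.
CL = 84.034 mL/cmH2O.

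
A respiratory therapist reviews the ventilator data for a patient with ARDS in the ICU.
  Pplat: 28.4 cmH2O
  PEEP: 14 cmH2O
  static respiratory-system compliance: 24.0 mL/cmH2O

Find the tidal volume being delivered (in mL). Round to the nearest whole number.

346

Vt = Cstat × (Pplat − PEEP) = 24.0 × (28.4 − 14) = 24.0 × 14.4 = 345.6 mL.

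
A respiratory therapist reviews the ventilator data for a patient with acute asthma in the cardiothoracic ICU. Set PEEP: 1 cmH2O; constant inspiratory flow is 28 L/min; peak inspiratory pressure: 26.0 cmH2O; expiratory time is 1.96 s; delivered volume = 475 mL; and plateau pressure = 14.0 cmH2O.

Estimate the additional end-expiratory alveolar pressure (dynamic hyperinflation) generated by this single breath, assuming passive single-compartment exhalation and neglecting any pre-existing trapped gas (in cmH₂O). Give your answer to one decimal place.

Flow: 28 L/min ÷ 60 = 0.4667 L/s.
R = (PIP − Pplat)/V̇ = (26.0 − 14.0) / 0.4667 = 12.0/0.4667 = 25.712 cmH2O·s/L.
C = Vt/(Pplat − PEEP) = 475.0 / (14.0 − 1) = 475.0/13.0 = 36.538 mL/cmH2O.
τ = R × C = 25.712 × 0.03654 L/cmH2O = 0.9395 s.
Fraction remaining = e^(−Te/τ) = e^(−1.96/0.9395) = 0.1242; trapped volume = 475.0 × 0.1242 = 58.995 mL.
Additional alveolar pressure from trapping ≈ V_trapped / C = 58.995 / 36.538 = 1.615 cmH2O.

1.6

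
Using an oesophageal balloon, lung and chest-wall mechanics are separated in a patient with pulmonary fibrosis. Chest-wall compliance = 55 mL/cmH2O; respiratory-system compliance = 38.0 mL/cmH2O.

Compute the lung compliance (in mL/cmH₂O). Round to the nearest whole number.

1/CL = 1/Crs − 1/Ccw.
1/CL = 1/38.0 − 1/55 = 0.008134.
CL = 122.94 mL/cmH2O.

123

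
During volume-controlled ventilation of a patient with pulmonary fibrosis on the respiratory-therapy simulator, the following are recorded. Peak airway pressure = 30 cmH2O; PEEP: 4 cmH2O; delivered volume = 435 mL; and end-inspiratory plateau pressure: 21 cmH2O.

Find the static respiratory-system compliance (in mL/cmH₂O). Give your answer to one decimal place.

Cstat = Vt / (Pplat − PEEP) = 435 / (21 − 4) = 435 / 17.0 = 25.588 mL/cmH2O.

25.6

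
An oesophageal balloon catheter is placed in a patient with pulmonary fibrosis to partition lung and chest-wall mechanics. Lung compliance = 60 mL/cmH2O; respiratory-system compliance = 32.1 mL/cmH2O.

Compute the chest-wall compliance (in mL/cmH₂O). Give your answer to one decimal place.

69.0

1/Ccw = 1/Crs − 1/CL.
1/Ccw = 1/32.1 − 1/60 = 0.01449.
Ccw = 69.013 mL/cmH2O.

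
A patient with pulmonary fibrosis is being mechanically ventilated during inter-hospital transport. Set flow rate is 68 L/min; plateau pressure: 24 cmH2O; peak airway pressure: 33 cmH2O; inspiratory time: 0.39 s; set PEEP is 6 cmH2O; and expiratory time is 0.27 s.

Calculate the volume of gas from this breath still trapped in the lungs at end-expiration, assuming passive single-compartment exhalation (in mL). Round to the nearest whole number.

Flow: 68 L/min ÷ 60 = 1.1333 L/s.
Vt = flow × Ti = 1.1333 L/s × 0.39 s × 1000 mL/L = 441.99 mL.
R = (PIP − Pplat)/V̇ = (33 − 24) / 1.1333 = 9.0/1.1333 = 7.941 cmH2O·s/L.
C = Vt/(Pplat − PEEP) = 441.99 / (24 − 6) = 441.99/18.0 = 24.555 mL/cmH2O.
τ = R × C = 7.941 × 0.02456 L/cmH2O = 0.195 s.
Fraction remaining = e^(−Te/τ) = e^(−0.27/0.195) = 0.2504.
Trapped volume = 441.99 × 0.2504 = 110.67 mL.

111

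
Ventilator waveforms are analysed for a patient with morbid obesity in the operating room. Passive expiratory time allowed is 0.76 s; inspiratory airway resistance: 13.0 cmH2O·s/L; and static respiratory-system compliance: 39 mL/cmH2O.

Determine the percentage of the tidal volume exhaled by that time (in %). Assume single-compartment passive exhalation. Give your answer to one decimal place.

77.7

τ = R × C = 13.0 × 39 mL/cmH2O = 13.0 × 0.039 L/cmH2O = 0.507 s.
Passive exhalation: V(t)/V₀ = e^(−t/τ) = e^(−0.76/0.507) = 0.2234.
Fraction exhaled = 1 − 0.2234 = 0.7766 → 77.66%.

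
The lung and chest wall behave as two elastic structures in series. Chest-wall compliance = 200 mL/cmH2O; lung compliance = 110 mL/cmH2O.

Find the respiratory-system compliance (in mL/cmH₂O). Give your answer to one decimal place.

71.0

Lung and chest wall are elastances in series: 1/Crs = 1/CL + 1/Ccw.
1/Crs = 1/110 + 1/200 = 0.01409.
Crs = 70.972 mL/cmH2O.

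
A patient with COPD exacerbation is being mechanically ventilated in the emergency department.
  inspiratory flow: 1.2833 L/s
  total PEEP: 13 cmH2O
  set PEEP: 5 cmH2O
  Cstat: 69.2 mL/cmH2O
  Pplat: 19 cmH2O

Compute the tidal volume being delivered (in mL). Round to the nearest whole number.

End-expiratory occlusion gives total PEEP = 13 cmH2O (intrinsic PEEP = 13 − 5 = 8). Use total PEEP for the elastic gradient.
Vt = Cstat × (Pplat − PEEPtotal) = 69.2 × (19 − 13) = 69.2 × 6.0 = 415.2 mL.

415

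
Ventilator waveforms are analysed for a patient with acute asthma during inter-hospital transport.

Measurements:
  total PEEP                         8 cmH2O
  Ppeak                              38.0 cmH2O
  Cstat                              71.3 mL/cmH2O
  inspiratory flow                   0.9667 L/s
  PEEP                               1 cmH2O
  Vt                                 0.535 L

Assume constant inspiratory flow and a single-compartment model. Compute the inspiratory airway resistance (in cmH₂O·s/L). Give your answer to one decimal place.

23.3

Total PEEP = 8 cmH2O (set 1 + intrinsic 7); this is the baseline alveolar pressure.
Equation of motion (constant flow): PIP = Vt/C + R·V̇ + PEEP.
R·V̇ = PIP − Vt/C − PEEP = 38.0 − 535/71.3 − 8 = 38.0 − 7.504 − 8 = 22.496 cmH2O.
R = 22.496 / 0.9667 = 23.271 cmH2O·s/L.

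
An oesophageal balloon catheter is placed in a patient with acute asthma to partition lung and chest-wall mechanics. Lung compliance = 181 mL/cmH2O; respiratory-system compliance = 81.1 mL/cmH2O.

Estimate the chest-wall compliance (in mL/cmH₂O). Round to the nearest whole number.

1/Ccw = 1/Crs − 1/CL.
1/Ccw = 1/81.1 − 1/181 = 0.006806.
Ccw = 146.93 mL/cmH2O.

147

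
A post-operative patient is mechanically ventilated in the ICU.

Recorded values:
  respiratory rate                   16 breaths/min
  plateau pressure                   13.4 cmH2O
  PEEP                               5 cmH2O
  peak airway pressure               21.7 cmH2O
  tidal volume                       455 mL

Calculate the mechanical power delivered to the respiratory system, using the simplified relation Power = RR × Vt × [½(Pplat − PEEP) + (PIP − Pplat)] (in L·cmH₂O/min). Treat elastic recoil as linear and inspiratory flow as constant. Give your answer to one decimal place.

91.0

Per-breath work = Vt × [½(Pplat−PEEP) + (PIP−Pplat)] = 0.455 × [0.5×8.4 + 8.3] = 0.455 × 12.5 = 5.688 L·cmH2O.
Power = 16 × 5.688 = 91.008 L·cmH2O/min.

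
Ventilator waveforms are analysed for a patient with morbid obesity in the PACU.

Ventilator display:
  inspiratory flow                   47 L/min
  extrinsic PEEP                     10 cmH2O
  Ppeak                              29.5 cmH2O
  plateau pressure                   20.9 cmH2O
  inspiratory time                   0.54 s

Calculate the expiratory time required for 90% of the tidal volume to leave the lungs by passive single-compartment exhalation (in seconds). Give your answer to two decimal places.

Flow: 47 L/min ÷ 60 = 0.7833 L/s.
Vt = flow × Ti = 0.7833 L/s × 0.54 s × 1000 mL/L = 422.98 mL.
R = (PIP − Pplat)/V̇ = (29.5 − 20.9) / 0.7833 = 8.6/0.7833 = 10.979 cmH2O·s/L.
C = Vt/(Pplat − PEEP) = 422.98 / (20.9 − 10) = 422.98/10.9 = 38.806 mL/cmH2O.
τ = R × C = 10.979 × 0.03881 L/cmH2O = 0.4261 s.
t = −τ·ln(1 − 0.90) = −0.4261·ln(0.1) = 0.9811 s.

0.98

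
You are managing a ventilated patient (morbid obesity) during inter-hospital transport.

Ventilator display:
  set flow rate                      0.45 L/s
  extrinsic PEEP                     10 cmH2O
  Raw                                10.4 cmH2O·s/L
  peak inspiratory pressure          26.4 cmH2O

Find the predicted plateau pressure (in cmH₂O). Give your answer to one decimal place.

Pplat = PIP − Raw × flow = 26.4 − 10.4 × 0.45 = 26.4 − 4.68 = 21.72 cmH2O.

21.7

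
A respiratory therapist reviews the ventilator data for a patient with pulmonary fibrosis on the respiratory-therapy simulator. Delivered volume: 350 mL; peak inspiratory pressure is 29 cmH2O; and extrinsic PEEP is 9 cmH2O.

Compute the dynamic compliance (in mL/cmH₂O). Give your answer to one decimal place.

Dynamic compliance = Vt / (PIP − PEEP) = 350 / (29 − 9) = 350 / 20.0 = 17.5 mL/cmH2O.

17.5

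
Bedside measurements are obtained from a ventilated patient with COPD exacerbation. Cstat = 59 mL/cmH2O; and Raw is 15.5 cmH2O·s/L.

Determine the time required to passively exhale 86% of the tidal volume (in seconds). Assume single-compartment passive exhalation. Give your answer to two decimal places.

1.80

τ = R × C = 15.5 × 59 mL/cmH2O = 15.5 × 0.059 L/cmH2O = 0.9145 s.
Exhaled fraction f = 1 − e^(−t/τ) → t = −τ·ln(1 − f) = −0.9145·ln(0.14) = 1.798 s.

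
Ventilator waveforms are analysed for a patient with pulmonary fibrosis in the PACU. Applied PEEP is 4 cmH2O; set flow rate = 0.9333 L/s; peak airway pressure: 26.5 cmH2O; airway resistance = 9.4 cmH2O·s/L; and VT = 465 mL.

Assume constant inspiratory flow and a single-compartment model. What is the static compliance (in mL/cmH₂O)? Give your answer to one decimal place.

33.9

Equation of motion (constant flow): PIP = Vt/C + R·V̇ + PEEP.
Vt/C = PIP − R·V̇ − PEEP = 26.5 − 9.4×0.9333 − 4 = 26.5 − 8.773 − 4 = 13.727 cmH2O.
C = Vt / 13.727 = 465 / 13.727 = 33.875 mL/cmH2O.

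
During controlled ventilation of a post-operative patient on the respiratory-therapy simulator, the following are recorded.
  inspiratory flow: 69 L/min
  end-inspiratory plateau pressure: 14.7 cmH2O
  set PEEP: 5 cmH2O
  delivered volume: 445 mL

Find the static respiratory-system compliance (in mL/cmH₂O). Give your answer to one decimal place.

Cstat = Vt / (Pplat − PEEP) = 445 / (14.7 − 5) = 445 / 9.7 = 45.876 mL/cmH2O.

45.9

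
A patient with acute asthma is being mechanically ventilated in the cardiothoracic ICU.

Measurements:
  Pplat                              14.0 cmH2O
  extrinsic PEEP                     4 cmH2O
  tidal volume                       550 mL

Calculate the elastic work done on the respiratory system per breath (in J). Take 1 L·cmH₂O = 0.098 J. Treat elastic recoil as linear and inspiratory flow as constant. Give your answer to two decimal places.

Elastic work ≈ ½ × (Pplat − PEEP) × Vt = 0.5 × (14.0 − 4) × 0.550 L = 0.5 × 10.0 × 0.550 = 2.75 L·cmH2O.
× 0.098 J/(L·cmH2O) → 0.2695 J.

0.27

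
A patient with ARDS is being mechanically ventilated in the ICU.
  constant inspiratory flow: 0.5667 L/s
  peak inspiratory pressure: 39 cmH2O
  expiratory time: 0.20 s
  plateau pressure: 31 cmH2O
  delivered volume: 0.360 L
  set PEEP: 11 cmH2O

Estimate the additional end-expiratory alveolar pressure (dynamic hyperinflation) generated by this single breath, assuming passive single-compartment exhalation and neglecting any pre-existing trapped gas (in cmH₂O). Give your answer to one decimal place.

9.1

R = (PIP − Pplat)/V̇ = (39 − 31) / 0.5667 = 8.0/0.5667 = 14.117 cmH2O·s/L.
C = Vt/(Pplat − PEEP) = 360.0 / (31 − 11) = 360.0/20.0 = 18.0 mL/cmH2O.
τ = R × C = 14.117 × 0.018 L/cmH2O = 0.2541 s.
Fraction remaining = e^(−Te/τ) = e^(−0.20/0.2541) = 0.4552; trapped volume = 360.0 × 0.4552 = 163.87 mL.
Additional alveolar pressure from trapping ≈ V_trapped / C = 163.87 / 18.0 = 9.104 cmH2O.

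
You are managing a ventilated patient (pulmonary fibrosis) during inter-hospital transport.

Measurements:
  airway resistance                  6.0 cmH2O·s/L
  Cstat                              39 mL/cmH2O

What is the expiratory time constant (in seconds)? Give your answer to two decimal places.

τ = R × C = 6.0 × 39 mL/cmH2O = 6.0 × 0.039 L/cmH2O = 0.234 s.

0.23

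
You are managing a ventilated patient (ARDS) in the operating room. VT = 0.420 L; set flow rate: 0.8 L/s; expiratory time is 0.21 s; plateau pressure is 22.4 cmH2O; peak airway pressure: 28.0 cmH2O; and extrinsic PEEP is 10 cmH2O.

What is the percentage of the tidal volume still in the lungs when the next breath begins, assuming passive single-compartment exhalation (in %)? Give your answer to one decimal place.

41.2

R = (PIP − Pplat)/V̇ = (28.0 − 22.4) / 0.8 = 5.6/0.8 = 7.0 cmH2O·s/L.
C = Vt/(Pplat − PEEP) = 420.0 / (22.4 − 10) = 420.0/12.4 = 33.871 mL/cmH2O.
τ = R × C = 7.0 × 0.03387 L/cmH2O = 0.2371 s.
Fraction remaining at end-expiration = e^(−Te/τ) = e^(−0.21/0.2371) = 0.4124 → 41.24%.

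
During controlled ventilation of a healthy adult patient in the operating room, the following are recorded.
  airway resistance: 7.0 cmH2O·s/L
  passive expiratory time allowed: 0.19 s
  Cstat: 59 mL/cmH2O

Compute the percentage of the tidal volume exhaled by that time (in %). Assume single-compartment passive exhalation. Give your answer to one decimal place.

τ = R × C = 7.0 × 59 mL/cmH2O = 7.0 × 0.059 L/cmH2O = 0.413 s.
Passive exhalation: V(t)/V₀ = e^(−t/τ) = e^(−0.19/0.413) = 0.6313.
Fraction exhaled = 1 − 0.6313 = 0.3687 → 36.87%.

36.9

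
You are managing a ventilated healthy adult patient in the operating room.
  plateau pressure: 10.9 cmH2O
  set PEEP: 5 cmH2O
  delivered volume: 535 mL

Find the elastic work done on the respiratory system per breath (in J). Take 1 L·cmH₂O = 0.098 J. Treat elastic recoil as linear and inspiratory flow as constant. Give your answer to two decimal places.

0.15

Elastic work ≈ ½ × (Pplat − PEEP) × Vt = 0.5 × (10.9 − 5) × 0.535 L = 0.5 × 5.9 × 0.535 = 1.578 L·cmH2O.
× 0.098 J/(L·cmH2O) → 0.1546 J.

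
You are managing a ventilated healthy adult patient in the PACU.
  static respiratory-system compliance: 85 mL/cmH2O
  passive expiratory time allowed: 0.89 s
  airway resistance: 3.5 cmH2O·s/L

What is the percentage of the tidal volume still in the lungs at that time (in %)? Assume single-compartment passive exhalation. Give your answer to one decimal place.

τ = R × C = 3.5 × 85 mL/cmH2O = 3.5 × 0.085 L/cmH2O = 0.2975 s.
Passive exhalation: V(t)/V₀ = e^(−t/τ) = e^(−0.89/0.2975) = 0.05021.
Fraction remaining = 0.05021 → 5.021%.

5.0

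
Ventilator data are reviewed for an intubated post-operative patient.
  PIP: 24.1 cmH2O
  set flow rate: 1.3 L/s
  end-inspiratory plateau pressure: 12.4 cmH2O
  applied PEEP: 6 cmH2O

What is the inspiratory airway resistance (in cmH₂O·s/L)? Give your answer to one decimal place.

9.0

Raw = (PIP − Pplat) / flow = (24.1 − 12.4) / 1.3 = 11.7 / 1.3 = 9.0 cmH2O·s/L.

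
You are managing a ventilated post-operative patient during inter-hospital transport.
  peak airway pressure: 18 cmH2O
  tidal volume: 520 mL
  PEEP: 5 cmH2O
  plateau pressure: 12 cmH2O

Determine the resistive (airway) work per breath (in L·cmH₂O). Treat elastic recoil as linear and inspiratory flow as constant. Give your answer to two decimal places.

With constant inspiratory flow the resistive pressure is constant at PIP − Pplat = 18 − 12 = 6.0 cmH2O, so resistive work = 6.0 × 0.520 = 3.12 L·cmH2O.

3.12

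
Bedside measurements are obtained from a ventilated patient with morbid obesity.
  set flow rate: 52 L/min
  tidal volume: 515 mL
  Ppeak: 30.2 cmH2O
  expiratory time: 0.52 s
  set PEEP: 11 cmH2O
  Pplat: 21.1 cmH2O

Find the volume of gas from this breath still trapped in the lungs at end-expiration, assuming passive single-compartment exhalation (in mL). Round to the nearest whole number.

Flow: 52 L/min ÷ 60 = 0.8667 L/s.
R = (PIP − Pplat)/V̇ = (30.2 − 21.1) / 0.8667 = 9.1/0.8667 = 10.5 cmH2O·s/L.
C = Vt/(Pplat − PEEP) = 515.0 / (21.1 − 11) = 515.0/10.1 = 50.99 mL/cmH2O.
τ = R × C = 10.5 × 0.05099 L/cmH2O = 0.5354 s.
Fraction remaining = e^(−Te/τ) = e^(−0.52/0.5354) = 0.3786.
Trapped volume = 515.0 × 0.3786 = 194.98 mL.

195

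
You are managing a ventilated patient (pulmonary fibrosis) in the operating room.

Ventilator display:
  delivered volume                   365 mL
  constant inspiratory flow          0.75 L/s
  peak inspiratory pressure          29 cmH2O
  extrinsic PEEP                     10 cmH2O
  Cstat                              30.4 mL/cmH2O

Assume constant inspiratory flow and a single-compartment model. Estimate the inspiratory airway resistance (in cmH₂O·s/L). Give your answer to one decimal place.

9.3

Equation of motion (constant flow): PIP = Vt/C + R·V̇ + PEEP.
R·V̇ = PIP − Vt/C − PEEP = 29 − 365/30.4 − 10 = 29 − 12.007 − 10 = 6.993 cmH2O.
R = 6.993 / 0.75 = 9.324 cmH2O·s/L.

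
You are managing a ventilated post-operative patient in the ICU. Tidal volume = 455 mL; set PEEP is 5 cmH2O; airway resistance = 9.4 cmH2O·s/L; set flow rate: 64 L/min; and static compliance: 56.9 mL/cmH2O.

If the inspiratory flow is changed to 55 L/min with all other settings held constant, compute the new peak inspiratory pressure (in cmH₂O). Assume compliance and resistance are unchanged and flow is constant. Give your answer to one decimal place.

Flow: 64 L/min ÷ 60 = 1.0667 L/s.
New flow: 55 L/min ÷ 60 = 0.9167 L/s.
PIP = Vt/C + R·V̇ + PEEP (constant-flow equation of motion).
Only the resistive term changes: ΔPIP = R × ΔV̇ = 9.4 × (0.9167 − 1.0667) = 9.4 × -0.15 = -1.41 cmH2O.
Original PIP = 455/56.9 + 9.4×1.0667 + 5 = 23.023 cmH2O; new PIP = 23.023 + (-1.41) = 21.613 cmH2O.

21.6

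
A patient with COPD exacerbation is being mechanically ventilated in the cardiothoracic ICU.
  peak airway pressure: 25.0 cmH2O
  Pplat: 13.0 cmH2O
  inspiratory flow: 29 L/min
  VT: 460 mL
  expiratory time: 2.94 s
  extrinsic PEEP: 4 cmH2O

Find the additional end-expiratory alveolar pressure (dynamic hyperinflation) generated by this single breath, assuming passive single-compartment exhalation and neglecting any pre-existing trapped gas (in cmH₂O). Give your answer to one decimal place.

0.9

Flow: 29 L/min ÷ 60 = 0.4833 L/s.
R = (PIP − Pplat)/V̇ = (25.0 − 13.0) / 0.4833 = 12.0/0.4833 = 24.829 cmH2O·s/L.
C = Vt/(Pplat − PEEP) = 460.0 / (13.0 − 4) = 460.0/9.0 = 51.111 mL/cmH2O.
τ = R × C = 24.829 × 0.05111 L/cmH2O = 1.269 s.
Fraction remaining = e^(−Te/τ) = e^(−2.94/1.269) = 0.09859; trapped volume = 460.0 × 0.09859 = 45.351 mL.
Additional alveolar pressure from trapping ≈ V_trapped / C = 45.351 / 51.111 = 0.8873 cmH2O.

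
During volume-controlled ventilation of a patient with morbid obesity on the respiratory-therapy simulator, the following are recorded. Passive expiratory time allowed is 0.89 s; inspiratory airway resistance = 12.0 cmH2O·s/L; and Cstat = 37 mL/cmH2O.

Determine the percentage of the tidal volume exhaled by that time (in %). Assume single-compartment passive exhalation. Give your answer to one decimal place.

86.5

τ = R × C = 12.0 × 37 mL/cmH2O = 12.0 × 0.037 L/cmH2O = 0.444 s.
Passive exhalation: V(t)/V₀ = e^(−t/τ) = e^(−0.89/0.444) = 0.1347.
Fraction exhaled = 1 − 0.1347 = 0.8653 → 86.53%.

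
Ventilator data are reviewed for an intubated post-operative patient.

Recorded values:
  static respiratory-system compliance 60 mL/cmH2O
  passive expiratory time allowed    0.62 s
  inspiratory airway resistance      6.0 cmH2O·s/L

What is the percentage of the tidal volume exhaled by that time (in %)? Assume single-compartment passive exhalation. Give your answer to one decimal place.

τ = R × C = 6.0 × 60 mL/cmH2O = 6.0 × 0.060 L/cmH2O = 0.36 s.
Passive exhalation: V(t)/V₀ = e^(−t/τ) = e^(−0.62/0.36) = 0.1787.
Fraction exhaled = 1 − 0.1787 = 0.8213 → 82.13%.

82.1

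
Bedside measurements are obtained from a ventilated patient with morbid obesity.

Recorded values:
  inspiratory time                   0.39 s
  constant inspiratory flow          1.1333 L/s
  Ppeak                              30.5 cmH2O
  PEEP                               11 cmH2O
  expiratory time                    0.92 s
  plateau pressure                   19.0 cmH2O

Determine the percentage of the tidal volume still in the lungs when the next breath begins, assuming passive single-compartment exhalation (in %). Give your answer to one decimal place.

Vt = flow × Ti = 1.1333 L/s × 0.39 s × 1000 mL/L = 441.99 mL.
R = (PIP − Pplat)/V̇ = (30.5 − 19.0) / 1.1333 = 11.5/1.1333 = 10.147 cmH2O·s/L.
C = Vt/(Pplat − PEEP) = 441.99 / (19.0 − 11) = 441.99/8.0 = 55.249 mL/cmH2O.
τ = R × C = 10.147 × 0.05525 L/cmH2O = 0.5606 s.
Fraction remaining at end-expiration = e^(−Te/τ) = e^(−0.92/0.5606) = 0.1938 → 19.38%.

19.4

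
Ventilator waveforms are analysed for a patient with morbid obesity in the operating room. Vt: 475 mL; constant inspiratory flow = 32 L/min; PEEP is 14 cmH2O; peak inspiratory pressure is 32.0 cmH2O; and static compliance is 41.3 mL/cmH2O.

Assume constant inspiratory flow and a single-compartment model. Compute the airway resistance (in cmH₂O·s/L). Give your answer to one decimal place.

12.2

Flow: 32 L/min ÷ 60 = 0.5333 L/s.
Equation of motion (constant flow): PIP = Vt/C + R·V̇ + PEEP.
R·V̇ = PIP − Vt/C − PEEP = 32.0 − 475/41.3 − 14 = 32.0 − 11.501 − 14 = 6.499 cmH2O.
R = 6.499 / 0.5333 = 12.186 cmH2O·s/L.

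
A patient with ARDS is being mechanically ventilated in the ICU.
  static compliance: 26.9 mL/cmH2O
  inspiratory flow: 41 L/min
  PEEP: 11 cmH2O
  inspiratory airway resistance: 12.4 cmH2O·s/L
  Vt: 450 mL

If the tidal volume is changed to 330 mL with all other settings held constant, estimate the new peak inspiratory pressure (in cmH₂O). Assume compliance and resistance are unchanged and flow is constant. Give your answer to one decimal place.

31.7

Flow: 41 L/min ÷ 60 = 0.6833 L/s.
PIP = Vt/C + R·V̇ + PEEP (constant-flow equation of motion).
Only the elastic term changes: ΔPIP = ΔVt / C = (330 − 450) / 26.9 = -4.461 cmH2O.
Original PIP = 450/26.9 + 12.4×0.6833 + 11 = 36.202 cmH2O; new PIP = 36.202 + (-4.461) = 31.741 cmH2O.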